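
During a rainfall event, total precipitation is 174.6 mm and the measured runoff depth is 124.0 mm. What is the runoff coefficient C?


The runoff coefficient C = runoff depth / rainfall depth.
C = 124.0 / 174.6
  = 0.7102.

0.7102


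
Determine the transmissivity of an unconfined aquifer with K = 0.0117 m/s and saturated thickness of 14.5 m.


Transmissivity is defined as T = K * h.
T = 0.0117 * 14.5
  = 0.1696 m^2/s.

0.1696


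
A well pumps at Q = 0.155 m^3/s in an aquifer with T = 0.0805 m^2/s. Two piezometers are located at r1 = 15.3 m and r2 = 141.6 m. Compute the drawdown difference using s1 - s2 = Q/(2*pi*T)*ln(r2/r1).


Thiem equation: s1 - s2 = Q/(2*pi*T) * ln(r2/r1).
ln(r2/r1) = ln(141.6/15.3) = 2.2252.
Q/(2*pi*T) = 0.155 / (2*pi*0.0805) = 0.155 / 0.5058 = 0.3064.
s1 - s2 = 0.3064 * 2.2252 = 0.6819 m.

0.6819


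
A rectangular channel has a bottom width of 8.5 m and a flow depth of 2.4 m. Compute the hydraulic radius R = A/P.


For a rectangular section:
Flow area A = b * y = 8.5 * 2.4 = 20.4 m^2.
Wetted perimeter P = b + 2y = 8.5 + 2*2.4 = 13.3 m.
Hydraulic radius R = A/P = 20.4 / 13.3 = 1.5338 m.

1.5338


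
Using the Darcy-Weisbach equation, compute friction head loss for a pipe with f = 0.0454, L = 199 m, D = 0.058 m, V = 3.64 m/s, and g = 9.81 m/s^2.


Darcy-Weisbach equation: h_f = f * (L/D) * V^2/(2g).
f * L/D = 0.0454 * 199/0.058 = 155.769.
V^2/(2g) = 3.64^2 / (2*9.81) = 13.2496 / 19.62 = 0.6753 m.
h_f = 155.769 * 0.6753 = 105.192 m.

105.192


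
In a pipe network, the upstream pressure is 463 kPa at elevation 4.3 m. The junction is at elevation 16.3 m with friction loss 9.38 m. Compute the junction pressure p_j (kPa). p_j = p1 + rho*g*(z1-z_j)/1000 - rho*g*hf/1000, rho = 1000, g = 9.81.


Junction pressure: p_j = p1 + rho*g*(z1 - z_j)/1000 - rho*g*hf/1000.
Elevation term = 1000*9.81*(4.3 - 16.3)/1000 = -117.72 kPa.
Friction term = 1000*9.81*9.38/1000 = 92.018 kPa.
p_j = 463 + -117.72 - 92.018 = 253.26 kPa.

253.26


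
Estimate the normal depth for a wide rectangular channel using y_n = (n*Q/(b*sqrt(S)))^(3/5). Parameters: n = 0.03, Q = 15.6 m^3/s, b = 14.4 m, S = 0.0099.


We use the wide-channel approximation y_n = (n*Q/(b*sqrt(S)))^(3/5).
sqrt(S) = sqrt(0.0099) = 0.099499.
Numerator: n*Q = 0.03 * 15.6 = 0.468.
Denominator: b*sqrt(S) = 14.4 * 0.099499 = 1.432786.
arg = 0.3266.
y_n = 0.3266^(3/5) = 0.511 m.

0.511


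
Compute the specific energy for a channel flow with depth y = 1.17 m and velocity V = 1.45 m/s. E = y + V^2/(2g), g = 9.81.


Specific energy E = y + V^2/(2g).
Velocity head = V^2/(2g) = 1.45^2 / (2*9.81) = 2.1025 / 19.62 = 0.1072 m.
E = 1.17 + 0.1072 = 1.2772 m.

1.2772


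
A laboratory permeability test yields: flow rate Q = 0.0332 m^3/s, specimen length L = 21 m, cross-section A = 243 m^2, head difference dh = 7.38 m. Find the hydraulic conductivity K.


From K = Q*L / (A*dh):
Numerator: Q*L = 0.0332 * 21 = 0.6972.
Denominator: A*dh = 243 * 7.38 = 1793.34.
K = 0.6972 / 1793.34 = 0.000389 m/s.

0.000389


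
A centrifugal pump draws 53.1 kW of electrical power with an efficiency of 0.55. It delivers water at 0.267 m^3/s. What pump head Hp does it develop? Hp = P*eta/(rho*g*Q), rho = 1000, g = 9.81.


Pump head formula: Hp = P * eta / (rho * g * Q).
Numerator: P * eta = 53.1 * 1000 * 0.55 = 29205.0 W.
Denominator: rho * g * Q = 1000 * 9.81 * 0.267 = 2619.27.
Hp = 29205.0 / 2619.27 = 11.15 m.

11.15


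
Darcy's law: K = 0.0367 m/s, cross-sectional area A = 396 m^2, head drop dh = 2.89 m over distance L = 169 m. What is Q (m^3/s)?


Darcy's law: Q = K * A * i, where i = dh/L.
Hydraulic gradient i = 2.89 / 169 = 0.017101.
Q = 0.0367 * 396 * 0.017101
  = 0.2485 m^3/s.

0.2485


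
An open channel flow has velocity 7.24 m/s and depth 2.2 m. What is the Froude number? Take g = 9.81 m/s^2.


The Froude number is defined as Fr = V / sqrt(g*y).
g*y = 9.81 * 2.2 = 21.582.
sqrt(g*y) = sqrt(21.582) = 4.6456.
Fr = 7.24 / 4.6456 = 1.5584.

1.5584


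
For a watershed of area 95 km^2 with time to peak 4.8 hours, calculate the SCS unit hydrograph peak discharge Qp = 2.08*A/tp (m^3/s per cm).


SCS formula: Qp = 2.08 * A / tp.
Qp = 2.08 * 95 / 4.8
   = 197.6 / 4.8
   = 41.17 m^3/s per cm.

41.17


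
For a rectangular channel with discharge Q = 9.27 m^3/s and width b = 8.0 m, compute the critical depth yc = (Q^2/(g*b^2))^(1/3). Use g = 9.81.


Using yc = (Q^2 / (g * b^2))^(1/3):
Q^2 = 9.27^2 = 85.93.
g * b^2 = 9.81 * 8.0^2 = 9.81 * 64.0 = 627.84.
Q^2 / (g*b^2) = 85.93 / 627.84 = 0.1369.
yc = 0.1369^(1/3) = 0.5154 m.

0.5154


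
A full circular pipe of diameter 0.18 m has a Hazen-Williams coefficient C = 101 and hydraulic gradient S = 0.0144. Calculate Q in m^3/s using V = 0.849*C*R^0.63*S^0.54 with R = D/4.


For a full circular pipe, R = D/4 = 0.18/4 = 0.045 m.
V = 0.849 * 101 * 0.045^0.63 * 0.0144^0.54
  = 0.849 * 101 * 0.14175 * 0.101278
  = 1.231 m/s.
Pipe area A = pi*D^2/4 = pi*0.18^2/4 = 0.0254 m^2.
Q = A * V = 0.0254 * 1.231 = 0.0313 m^3/s.

0.0313


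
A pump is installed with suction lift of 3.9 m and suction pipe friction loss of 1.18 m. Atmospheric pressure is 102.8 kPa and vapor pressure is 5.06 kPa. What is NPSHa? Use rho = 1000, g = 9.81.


NPSHa = p_atm/(rho*g) - z_s - hf_s - p_vap/(rho*g).
p_atm/(rho*g) = 102.8*1000 / (1000*9.81) = 10.479 m.
p_vap/(rho*g) = 5.06*1000 / (1000*9.81) = 0.516 m.
NPSHa = 10.479 - 3.9 - 1.18 - 0.516
      = 4.88 m.

4.88


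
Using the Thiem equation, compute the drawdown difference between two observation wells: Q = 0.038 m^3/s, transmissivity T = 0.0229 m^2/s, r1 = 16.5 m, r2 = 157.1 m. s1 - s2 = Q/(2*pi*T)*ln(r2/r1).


Thiem equation: s1 - s2 = Q/(2*pi*T) * ln(r2/r1).
ln(r2/r1) = ln(157.1/16.5) = 2.2535.
Q/(2*pi*T) = 0.038 / (2*pi*0.0229) = 0.038 / 0.1439 = 0.2641.
s1 - s2 = 0.2641 * 2.2535 = 0.5952 m.

0.5952


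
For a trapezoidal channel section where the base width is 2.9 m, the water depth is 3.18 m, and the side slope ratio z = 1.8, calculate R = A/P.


For a trapezoidal section with side slope z:
A = (b + z*y)*y = (2.9 + 1.8*3.18)*3.18 = 27.424 m^2.
P = b + 2*y*sqrt(1 + z^2) = 2.9 + 2*3.18*sqrt(1 + 1.8^2) = 15.996 m.
R = A/P = 27.424 / 15.996 = 1.7144 m.

1.7144


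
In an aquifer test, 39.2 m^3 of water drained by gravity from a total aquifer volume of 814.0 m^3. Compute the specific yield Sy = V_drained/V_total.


Specific yield Sy = Volume drained / Total volume.
Sy = 39.2 / 814.0
   = 0.0482.

0.0482


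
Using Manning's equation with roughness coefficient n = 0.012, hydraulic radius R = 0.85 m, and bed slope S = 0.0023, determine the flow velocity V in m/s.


Manning's equation gives V = (1/n) * R^(2/3) * S^(1/2).
First, compute R^(2/3) = 0.85^(2/3) = 0.8973.
Next, S^(1/2) = 0.0023^(1/2) = 0.047958.
Then 1/n = 1/0.012 = 83.33.
V = 83.33 * 0.8973 * 0.047958 = 3.5862 m/s.

3.5862


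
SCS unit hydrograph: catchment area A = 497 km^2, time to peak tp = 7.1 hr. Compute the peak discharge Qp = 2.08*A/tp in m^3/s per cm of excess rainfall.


SCS formula: Qp = 2.08 * A / tp.
Qp = 2.08 * 497 / 7.1
   = 1033.76 / 7.1
   = 145.6 m^3/s per cm.

145.6


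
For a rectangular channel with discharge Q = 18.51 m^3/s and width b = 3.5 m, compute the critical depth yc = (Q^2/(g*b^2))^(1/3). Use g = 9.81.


Using yc = (Q^2 / (g * b^2))^(1/3):
Q^2 = 18.51^2 = 342.62.
g * b^2 = 9.81 * 3.5^2 = 9.81 * 12.25 = 120.17.
Q^2 / (g*b^2) = 342.62 / 120.17 = 2.8511.
yc = 2.8511^(1/3) = 1.418 m.

1.418


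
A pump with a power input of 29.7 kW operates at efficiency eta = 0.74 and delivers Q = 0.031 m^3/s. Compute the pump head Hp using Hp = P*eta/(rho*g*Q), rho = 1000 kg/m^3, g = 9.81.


Pump head formula: Hp = P * eta / (rho * g * Q).
Numerator: P * eta = 29.7 * 1000 * 0.74 = 21978.0 W.
Denominator: rho * g * Q = 1000 * 9.81 * 0.031 = 304.11.
Hp = 21978.0 / 304.11 = 72.27 m.

72.27


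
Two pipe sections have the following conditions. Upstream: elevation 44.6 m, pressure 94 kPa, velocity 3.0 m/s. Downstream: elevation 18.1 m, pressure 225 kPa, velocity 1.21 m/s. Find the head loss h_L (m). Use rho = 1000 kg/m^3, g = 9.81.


Total head at each section: H = z + p/(rho*g) + V^2/(2g).
H1 = 44.6 + 94*1000/(1000*9.81) + 3.0^2/(2*9.81)
   = 44.6 + 9.582 + 0.4587
   = 54.641 m.
H2 = 18.1 + 225*1000/(1000*9.81) + 1.21^2/(2*9.81)
   = 18.1 + 22.936 + 0.0746
   = 41.11 m.
h_L = H1 - H2 = 54.641 - 41.11 = 13.53 m.

13.53


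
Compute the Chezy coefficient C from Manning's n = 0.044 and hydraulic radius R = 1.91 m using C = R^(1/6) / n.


The Chezy coefficient relates to Manning's n through C = R^(1/6) / n.
R^(1/6) = 1.91^(1/6) = 1.113881.
C = 1.113881 / 0.044 = 25.32 m^(1/2)/s.

25.32


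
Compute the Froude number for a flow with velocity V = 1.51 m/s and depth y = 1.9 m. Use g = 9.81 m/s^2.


The Froude number is defined as Fr = V / sqrt(g*y).
g*y = 9.81 * 1.9 = 18.639.
sqrt(g*y) = sqrt(18.639) = 4.3173.
Fr = 1.51 / 4.3173 = 0.3498.

0.3498


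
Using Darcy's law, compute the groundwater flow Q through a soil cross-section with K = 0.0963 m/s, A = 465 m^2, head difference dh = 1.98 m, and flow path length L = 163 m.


Darcy's law: Q = K * A * i, where i = dh/L.
Hydraulic gradient i = 1.98 / 163 = 0.012147.
Q = 0.0963 * 465 * 0.012147
  = 0.5439 m^3/s.

0.5439


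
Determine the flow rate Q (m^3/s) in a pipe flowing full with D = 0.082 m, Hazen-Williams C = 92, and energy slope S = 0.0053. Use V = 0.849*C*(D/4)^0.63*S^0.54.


For a full circular pipe, R = D/4 = 0.082/4 = 0.0205 m.
V = 0.849 * 92 * 0.0205^0.63 * 0.0053^0.54
  = 0.849 * 92 * 0.086378 * 0.059035
  = 0.3983 m/s.
Pipe area A = pi*D^2/4 = pi*0.082^2/4 = 0.0053 m^2.
Q = A * V = 0.0053 * 0.3983 = 0.0021 m^3/s.

0.0021


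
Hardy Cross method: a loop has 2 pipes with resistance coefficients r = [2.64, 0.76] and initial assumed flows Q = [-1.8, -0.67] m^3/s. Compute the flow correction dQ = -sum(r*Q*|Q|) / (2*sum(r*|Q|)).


Numerator terms (r*Q*|Q|): 2.64*-1.8*|-1.8| = -8.5536; 0.76*-0.67*|-0.67| = -0.3412.
Sum of numerator = -8.8948.
Denominator terms (r*|Q|): 2.64*|-1.8| = 4.752; 0.76*|-0.67| = 0.5092.
2 * sum of denominator = 2 * 5.2612 = 10.5224.
dQ = --8.8948 / 10.5224 = 0.8453 m^3/s.

0.8453


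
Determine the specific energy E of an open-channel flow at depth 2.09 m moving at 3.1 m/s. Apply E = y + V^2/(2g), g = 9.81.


Specific energy E = y + V^2/(2g).
Velocity head = V^2/(2g) = 3.1^2 / (2*9.81) = 9.61 / 19.62 = 0.4898 m.
E = 2.09 + 0.4898 = 2.5798 m.

2.5798


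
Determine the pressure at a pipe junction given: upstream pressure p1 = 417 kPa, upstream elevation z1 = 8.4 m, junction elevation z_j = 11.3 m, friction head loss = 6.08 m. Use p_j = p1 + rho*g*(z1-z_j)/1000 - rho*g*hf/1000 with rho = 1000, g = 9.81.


Junction pressure: p_j = p1 + rho*g*(z1 - z_j)/1000 - rho*g*hf/1000.
Elevation term = 1000*9.81*(8.4 - 11.3)/1000 = -28.449 kPa.
Friction term = 1000*9.81*6.08/1000 = 59.645 kPa.
p_j = 417 + -28.449 - 59.645 = 328.91 kPa.

328.91


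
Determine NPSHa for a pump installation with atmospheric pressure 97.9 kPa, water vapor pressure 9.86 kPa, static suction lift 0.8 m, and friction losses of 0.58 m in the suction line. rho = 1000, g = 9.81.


NPSHa = p_atm/(rho*g) - z_s - hf_s - p_vap/(rho*g).
p_atm/(rho*g) = 97.9*1000 / (1000*9.81) = 9.98 m.
p_vap/(rho*g) = 9.86*1000 / (1000*9.81) = 1.005 m.
NPSHa = 9.98 - 0.8 - 0.58 - 1.005
      = 7.59 m.

7.59


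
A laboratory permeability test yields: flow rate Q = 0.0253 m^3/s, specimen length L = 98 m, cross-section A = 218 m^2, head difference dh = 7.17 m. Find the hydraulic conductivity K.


From K = Q*L / (A*dh):
Numerator: Q*L = 0.0253 * 98 = 2.4794.
Denominator: A*dh = 218 * 7.17 = 1563.06.
K = 2.4794 / 1563.06 = 0.001586 m/s.

0.001586


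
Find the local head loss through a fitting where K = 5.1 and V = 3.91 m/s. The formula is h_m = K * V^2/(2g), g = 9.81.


Minor loss formula: h_m = K * V^2/(2g).
V^2 = 3.91^2 = 15.2881.
V^2/(2g) = 15.2881 / 19.62 = 0.7792 m.
h_m = 5.1 * 0.7792 = 3.974 m.

3.974


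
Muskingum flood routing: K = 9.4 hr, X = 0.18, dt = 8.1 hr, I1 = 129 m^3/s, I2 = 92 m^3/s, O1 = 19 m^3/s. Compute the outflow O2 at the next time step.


Muskingum coefficients:
denom = 2*K*(1-X) + dt = 2*9.4*(1-0.18) + 8.1 = 23.516.
C0 = (dt - 2*K*X)/denom = (8.1 - 2*9.4*0.18)/23.516 = 0.2005.
C1 = (dt + 2*K*X)/denom = (8.1 + 2*9.4*0.18)/23.516 = 0.4883.
C2 = (2*K*(1-X) - dt)/denom = 0.3111.
O2 = C0*I2 + C1*I1 + C2*O1
   = 0.2005*92 + 0.4883*129 + 0.3111*19
   = 87.36 m^3/s.

87.36


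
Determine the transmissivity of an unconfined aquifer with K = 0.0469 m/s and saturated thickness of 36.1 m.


Transmissivity is defined as T = K * h.
T = 0.0469 * 36.1
  = 1.6931 m^2/s.

1.6931


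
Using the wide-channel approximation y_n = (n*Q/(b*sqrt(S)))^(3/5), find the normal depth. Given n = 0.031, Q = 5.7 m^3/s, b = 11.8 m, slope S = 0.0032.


We use the wide-channel approximation y_n = (n*Q/(b*sqrt(S)))^(3/5).
sqrt(S) = sqrt(0.0032) = 0.056569.
Numerator: n*Q = 0.031 * 5.7 = 0.1767.
Denominator: b*sqrt(S) = 11.8 * 0.056569 = 0.667514.
arg = 0.2647.
y_n = 0.2647^(3/5) = 0.4505 m.

0.4505


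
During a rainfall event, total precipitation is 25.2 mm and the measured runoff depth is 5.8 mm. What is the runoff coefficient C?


The runoff coefficient C = runoff depth / rainfall depth.
C = 5.8 / 25.2
  = 0.2302.

0.2302


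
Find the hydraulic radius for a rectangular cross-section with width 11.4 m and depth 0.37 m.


For a rectangular section:
Flow area A = b * y = 11.4 * 0.37 = 4.22 m^2.
Wetted perimeter P = b + 2y = 11.4 + 2*0.37 = 12.14 m.
Hydraulic radius R = A/P = 4.22 / 12.14 = 0.3474 m.

0.3474


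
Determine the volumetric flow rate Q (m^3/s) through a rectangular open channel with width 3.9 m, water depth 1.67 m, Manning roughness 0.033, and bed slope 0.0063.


For a rectangular channel, the cross-sectional area A = b * y = 3.9 * 1.67 = 6.51 m^2.
The wetted perimeter P = b + 2y = 3.9 + 2*1.67 = 7.24 m.
Hydraulic radius R = A/P = 6.51/7.24 = 0.8996 m.
Velocity V = (1/n)*R^(2/3)*S^(1/2) = (1/0.033)*0.8996^(2/3)*0.0063^(1/2) = 2.2414 m/s.
Discharge Q = A * V = 6.51 * 2.2414 = 14.598 m^3/s.

14.598


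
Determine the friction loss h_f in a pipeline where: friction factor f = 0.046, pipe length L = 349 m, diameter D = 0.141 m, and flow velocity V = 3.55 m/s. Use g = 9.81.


Darcy-Weisbach equation: h_f = f * (L/D) * V^2/(2g).
f * L/D = 0.046 * 349/0.141 = 113.8582.
V^2/(2g) = 3.55^2 / (2*9.81) = 12.6025 / 19.62 = 0.6423 m.
h_f = 113.8582 * 0.6423 = 73.134 m.

73.134


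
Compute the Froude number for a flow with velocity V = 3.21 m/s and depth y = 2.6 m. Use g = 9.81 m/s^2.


The Froude number is defined as Fr = V / sqrt(g*y).
g*y = 9.81 * 2.6 = 25.506.
sqrt(g*y) = sqrt(25.506) = 5.0503.
Fr = 3.21 / 5.0503 = 0.6356.

0.6356


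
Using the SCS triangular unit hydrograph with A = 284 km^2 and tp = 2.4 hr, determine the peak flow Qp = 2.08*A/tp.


SCS formula: Qp = 2.08 * A / tp.
Qp = 2.08 * 284 / 2.4
   = 590.72 / 2.4
   = 246.13 m^3/s per cm.

246.13


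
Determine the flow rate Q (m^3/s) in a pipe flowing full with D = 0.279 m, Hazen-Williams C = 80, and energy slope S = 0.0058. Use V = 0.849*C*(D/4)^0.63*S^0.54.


For a full circular pipe, R = D/4 = 0.279/4 = 0.0698 m.
V = 0.849 * 80 * 0.0698^0.63 * 0.0058^0.54
  = 0.849 * 80 * 0.186824 * 0.06198
  = 0.7865 m/s.
Pipe area A = pi*D^2/4 = pi*0.279^2/4 = 0.0611 m^2.
Q = A * V = 0.0611 * 0.7865 = 0.0481 m^3/s.

0.0481


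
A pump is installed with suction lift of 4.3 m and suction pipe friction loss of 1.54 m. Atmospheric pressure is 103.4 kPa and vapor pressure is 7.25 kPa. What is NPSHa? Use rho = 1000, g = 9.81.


NPSHa = p_atm/(rho*g) - z_s - hf_s - p_vap/(rho*g).
p_atm/(rho*g) = 103.4*1000 / (1000*9.81) = 10.54 m.
p_vap/(rho*g) = 7.25*1000 / (1000*9.81) = 0.739 m.
NPSHa = 10.54 - 4.3 - 1.54 - 0.739
      = 3.96 m.

3.96


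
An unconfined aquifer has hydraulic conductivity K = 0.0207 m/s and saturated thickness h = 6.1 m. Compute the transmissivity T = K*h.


Transmissivity is defined as T = K * h.
T = 0.0207 * 6.1
  = 0.1263 m^2/s.

0.1263


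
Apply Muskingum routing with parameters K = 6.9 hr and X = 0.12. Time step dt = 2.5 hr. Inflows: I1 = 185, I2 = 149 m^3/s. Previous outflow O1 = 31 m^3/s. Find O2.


Muskingum coefficients:
denom = 2*K*(1-X) + dt = 2*6.9*(1-0.12) + 2.5 = 14.644.
C0 = (dt - 2*K*X)/denom = (2.5 - 2*6.9*0.12)/14.644 = 0.0576.
C1 = (dt + 2*K*X)/denom = (2.5 + 2*6.9*0.12)/14.644 = 0.2838.
C2 = (2*K*(1-X) - dt)/denom = 0.6586.
O2 = C0*I2 + C1*I1 + C2*O1
   = 0.0576*149 + 0.2838*185 + 0.6586*31
   = 81.51 m^3/s.

81.51


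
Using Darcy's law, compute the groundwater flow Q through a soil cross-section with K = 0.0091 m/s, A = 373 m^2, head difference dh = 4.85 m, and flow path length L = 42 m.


Darcy's law: Q = K * A * i, where i = dh/L.
Hydraulic gradient i = 4.85 / 42 = 0.115476.
Q = 0.0091 * 373 * 0.115476
  = 0.392 m^3/s.

0.392


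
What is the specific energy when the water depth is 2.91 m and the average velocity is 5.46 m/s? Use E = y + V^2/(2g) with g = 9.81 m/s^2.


Specific energy E = y + V^2/(2g).
Velocity head = V^2/(2g) = 5.46^2 / (2*9.81) = 29.8116 / 19.62 = 1.5194 m.
E = 2.91 + 1.5194 = 4.4294 m.

4.4294


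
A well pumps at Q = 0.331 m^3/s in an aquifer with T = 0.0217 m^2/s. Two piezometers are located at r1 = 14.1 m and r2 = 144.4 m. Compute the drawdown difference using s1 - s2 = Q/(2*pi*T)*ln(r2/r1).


Thiem equation: s1 - s2 = Q/(2*pi*T) * ln(r2/r1).
ln(r2/r1) = ln(144.4/14.1) = 2.3264.
Q/(2*pi*T) = 0.331 / (2*pi*0.0217) = 0.331 / 0.1363 = 2.4277.
s1 - s2 = 2.4277 * 2.3264 = 5.6477 m.

5.6477


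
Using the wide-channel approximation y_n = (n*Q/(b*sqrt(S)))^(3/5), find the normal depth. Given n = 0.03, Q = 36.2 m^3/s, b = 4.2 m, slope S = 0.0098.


We use the wide-channel approximation y_n = (n*Q/(b*sqrt(S)))^(3/5).
sqrt(S) = sqrt(0.0098) = 0.098995.
Numerator: n*Q = 0.03 * 36.2 = 1.086.
Denominator: b*sqrt(S) = 4.2 * 0.098995 = 0.415779.
arg = 2.612.
y_n = 2.612^(3/5) = 1.779 m.

1.779


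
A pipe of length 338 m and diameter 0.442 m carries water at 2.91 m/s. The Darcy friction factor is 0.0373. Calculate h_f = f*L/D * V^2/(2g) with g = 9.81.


Darcy-Weisbach equation: h_f = f * (L/D) * V^2/(2g).
f * L/D = 0.0373 * 338/0.442 = 28.5235.
V^2/(2g) = 2.91^2 / (2*9.81) = 8.4681 / 19.62 = 0.4316 m.
h_f = 28.5235 * 0.4316 = 12.311 m.

12.311


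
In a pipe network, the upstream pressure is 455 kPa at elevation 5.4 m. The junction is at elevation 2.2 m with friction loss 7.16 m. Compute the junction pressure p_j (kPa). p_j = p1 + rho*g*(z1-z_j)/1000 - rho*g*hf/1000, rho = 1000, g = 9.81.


Junction pressure: p_j = p1 + rho*g*(z1 - z_j)/1000 - rho*g*hf/1000.
Elevation term = 1000*9.81*(5.4 - 2.2)/1000 = 31.392 kPa.
Friction term = 1000*9.81*7.16/1000 = 70.24 kPa.
p_j = 455 + 31.392 - 70.24 = 416.15 kPa.

416.15


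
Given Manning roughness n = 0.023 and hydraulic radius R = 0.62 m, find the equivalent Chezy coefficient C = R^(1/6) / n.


The Chezy coefficient relates to Manning's n through C = R^(1/6) / n.
R^(1/6) = 0.62^(1/6) = 0.923419.
C = 0.923419 / 0.023 = 40.15 m^(1/2)/s.

40.15


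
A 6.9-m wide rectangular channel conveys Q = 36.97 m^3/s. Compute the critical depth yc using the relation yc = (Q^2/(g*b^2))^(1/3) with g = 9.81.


Using yc = (Q^2 / (g * b^2))^(1/3):
Q^2 = 36.97^2 = 1366.78.
g * b^2 = 9.81 * 6.9^2 = 9.81 * 47.61 = 467.05.
Q^2 / (g*b^2) = 1366.78 / 467.05 = 2.9264.
yc = 2.9264^(1/3) = 1.4304 m.

1.4304


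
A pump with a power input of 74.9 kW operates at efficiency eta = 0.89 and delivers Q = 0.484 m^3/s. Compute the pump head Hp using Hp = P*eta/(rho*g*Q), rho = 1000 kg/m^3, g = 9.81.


Pump head formula: Hp = P * eta / (rho * g * Q).
Numerator: P * eta = 74.9 * 1000 * 0.89 = 66661.0 W.
Denominator: rho * g * Q = 1000 * 9.81 * 0.484 = 4748.04.
Hp = 66661.0 / 4748.04 = 14.04 m.

14.04


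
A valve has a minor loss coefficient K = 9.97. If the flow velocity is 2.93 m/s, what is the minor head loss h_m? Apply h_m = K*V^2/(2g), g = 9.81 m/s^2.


Minor loss formula: h_m = K * V^2/(2g).
V^2 = 2.93^2 = 8.5849.
V^2/(2g) = 8.5849 / 19.62 = 0.4376 m.
h_m = 9.97 * 0.4376 = 4.3625 m.

4.3625


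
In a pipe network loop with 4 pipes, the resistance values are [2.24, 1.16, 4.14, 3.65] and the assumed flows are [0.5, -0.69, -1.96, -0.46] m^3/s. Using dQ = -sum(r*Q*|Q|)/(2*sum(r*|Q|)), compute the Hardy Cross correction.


Numerator terms (r*Q*|Q|): 2.24*0.5*|0.5| = 0.56; 1.16*-0.69*|-0.69| = -0.5523; 4.14*-1.96*|-1.96| = -15.9042; 3.65*-0.46*|-0.46| = -0.7723.
Sum of numerator = -16.6688.
Denominator terms (r*|Q|): 2.24*|0.5| = 1.12; 1.16*|-0.69| = 0.8004; 4.14*|-1.96| = 8.1144; 3.65*|-0.46| = 1.679.
2 * sum of denominator = 2 * 11.7138 = 23.4276.
dQ = --16.6688 / 23.4276 = 0.7115 m^3/s.

0.7115


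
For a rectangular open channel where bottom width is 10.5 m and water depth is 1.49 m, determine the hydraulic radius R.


For a rectangular section:
Flow area A = b * y = 10.5 * 1.49 = 15.64 m^2.
Wetted perimeter P = b + 2y = 10.5 + 2*1.49 = 13.48 m.
Hydraulic radius R = A/P = 15.64 / 13.48 = 1.1606 m.

1.1606


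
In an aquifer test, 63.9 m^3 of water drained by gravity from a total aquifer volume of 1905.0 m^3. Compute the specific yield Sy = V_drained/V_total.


Specific yield Sy = Volume drained / Total volume.
Sy = 63.9 / 1905.0
   = 0.0335.

0.0335


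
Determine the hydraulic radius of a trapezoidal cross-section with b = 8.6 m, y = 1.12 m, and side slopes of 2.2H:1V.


For a trapezoidal section with side slope z:
A = (b + z*y)*y = (8.6 + 2.2*1.12)*1.12 = 12.392 m^2.
P = b + 2*y*sqrt(1 + z^2) = 8.6 + 2*1.12*sqrt(1 + 2.2^2) = 14.013 m.
R = A/P = 12.392 / 14.013 = 0.8843 m.

0.8843


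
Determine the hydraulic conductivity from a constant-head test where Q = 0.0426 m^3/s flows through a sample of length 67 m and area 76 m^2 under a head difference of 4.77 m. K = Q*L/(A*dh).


From K = Q*L / (A*dh):
Numerator: Q*L = 0.0426 * 67 = 2.8542.
Denominator: A*dh = 76 * 4.77 = 362.52.
K = 2.8542 / 362.52 = 0.007873 m/s.

0.007873


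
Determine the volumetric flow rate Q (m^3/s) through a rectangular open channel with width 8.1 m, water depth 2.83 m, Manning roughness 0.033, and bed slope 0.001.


For a rectangular channel, the cross-sectional area A = b * y = 8.1 * 2.83 = 22.92 m^2.
The wetted perimeter P = b + 2y = 8.1 + 2*2.83 = 13.76 m.
Hydraulic radius R = A/P = 22.92/13.76 = 1.6659 m.
Velocity V = (1/n)*R^(2/3)*S^(1/2) = (1/0.033)*1.6659^(2/3)*0.001^(1/2) = 1.3467 m/s.
Discharge Q = A * V = 22.92 * 1.3467 = 30.869 m^3/s.

30.869


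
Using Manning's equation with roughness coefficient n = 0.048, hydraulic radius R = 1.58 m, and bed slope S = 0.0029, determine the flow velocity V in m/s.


Manning's equation gives V = (1/n) * R^(2/3) * S^(1/2).
First, compute R^(2/3) = 1.58^(2/3) = 1.3566.
Next, S^(1/2) = 0.0029^(1/2) = 0.053852.
Then 1/n = 1/0.048 = 20.83.
V = 20.83 * 1.3566 * 0.053852 = 1.5219 m/s.

1.5219


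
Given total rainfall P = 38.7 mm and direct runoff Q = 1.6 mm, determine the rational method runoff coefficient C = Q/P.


The runoff coefficient C = runoff depth / rainfall depth.
C = 1.6 / 38.7
  = 0.0413.

0.0413


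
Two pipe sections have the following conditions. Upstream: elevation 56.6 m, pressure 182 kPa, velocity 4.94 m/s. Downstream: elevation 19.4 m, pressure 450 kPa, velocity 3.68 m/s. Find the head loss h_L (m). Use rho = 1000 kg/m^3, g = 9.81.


Total head at each section: H = z + p/(rho*g) + V^2/(2g).
H1 = 56.6 + 182*1000/(1000*9.81) + 4.94^2/(2*9.81)
   = 56.6 + 18.552 + 1.2438
   = 76.396 m.
H2 = 19.4 + 450*1000/(1000*9.81) + 3.68^2/(2*9.81)
   = 19.4 + 45.872 + 0.6902
   = 65.962 m.
h_L = H1 - H2 = 76.396 - 65.962 = 10.435 m.

10.435


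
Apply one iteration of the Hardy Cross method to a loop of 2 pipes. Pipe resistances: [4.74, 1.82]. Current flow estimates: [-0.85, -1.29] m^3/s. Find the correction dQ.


Numerator terms (r*Q*|Q|): 4.74*-0.85*|-0.85| = -3.4246; 1.82*-1.29*|-1.29| = -3.0287.
Sum of numerator = -6.4533.
Denominator terms (r*|Q|): 4.74*|-0.85| = 4.029; 1.82*|-1.29| = 2.3478.
2 * sum of denominator = 2 * 6.3768 = 12.7536.
dQ = --6.4533 / 12.7536 = 0.506 m^3/s.

0.506


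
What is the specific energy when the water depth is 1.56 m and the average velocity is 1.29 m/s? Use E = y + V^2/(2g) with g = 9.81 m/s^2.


Specific energy E = y + V^2/(2g).
Velocity head = V^2/(2g) = 1.29^2 / (2*9.81) = 1.6641 / 19.62 = 0.0848 m.
E = 1.56 + 0.0848 = 1.6448 m.

1.6448


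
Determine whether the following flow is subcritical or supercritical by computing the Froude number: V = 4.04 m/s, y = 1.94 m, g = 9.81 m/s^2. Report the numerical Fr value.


The Froude number is defined as Fr = V / sqrt(g*y).
g*y = 9.81 * 1.94 = 19.0314.
sqrt(g*y) = sqrt(19.0314) = 4.3625.
Fr = 4.04 / 4.3625 = 0.9261.
Since Fr < 1, the flow is subcritical.

0.9261


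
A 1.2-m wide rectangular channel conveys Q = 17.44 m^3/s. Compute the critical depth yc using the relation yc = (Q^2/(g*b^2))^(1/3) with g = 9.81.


Using yc = (Q^2 / (g * b^2))^(1/3):
Q^2 = 17.44^2 = 304.15.
g * b^2 = 9.81 * 1.2^2 = 9.81 * 1.44 = 14.13.
Q^2 / (g*b^2) = 304.15 / 14.13 = 21.5251.
yc = 21.5251^(1/3) = 2.782 m.

2.782


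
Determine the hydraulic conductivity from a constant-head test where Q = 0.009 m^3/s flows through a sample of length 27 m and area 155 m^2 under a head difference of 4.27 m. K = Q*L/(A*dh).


From K = Q*L / (A*dh):
Numerator: Q*L = 0.009 * 27 = 0.243.
Denominator: A*dh = 155 * 4.27 = 661.85.
K = 0.243 / 661.85 = 0.000367 m/s.

0.000367


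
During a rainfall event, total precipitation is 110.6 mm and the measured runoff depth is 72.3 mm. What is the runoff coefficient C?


The runoff coefficient C = runoff depth / rainfall depth.
C = 72.3 / 110.6
  = 0.6537.

0.6537


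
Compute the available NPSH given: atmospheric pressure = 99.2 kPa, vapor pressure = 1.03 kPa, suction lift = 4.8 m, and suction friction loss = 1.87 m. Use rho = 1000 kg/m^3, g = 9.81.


NPSHa = p_atm/(rho*g) - z_s - hf_s - p_vap/(rho*g).
p_atm/(rho*g) = 99.2*1000 / (1000*9.81) = 10.112 m.
p_vap/(rho*g) = 1.03*1000 / (1000*9.81) = 0.105 m.
NPSHa = 10.112 - 4.8 - 1.87 - 0.105
      = 3.34 m.

3.34


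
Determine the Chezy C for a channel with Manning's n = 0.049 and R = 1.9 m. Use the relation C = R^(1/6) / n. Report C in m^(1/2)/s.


The Chezy coefficient relates to Manning's n through C = R^(1/6) / n.
R^(1/6) = 1.9^(1/6) = 1.112907.
C = 1.112907 / 0.049 = 22.71 m^(1/2)/s.

22.71


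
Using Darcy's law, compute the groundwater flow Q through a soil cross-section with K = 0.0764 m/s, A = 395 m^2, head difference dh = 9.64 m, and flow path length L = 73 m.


Darcy's law: Q = K * A * i, where i = dh/L.
Hydraulic gradient i = 9.64 / 73 = 0.132055.
Q = 0.0764 * 395 * 0.132055
  = 3.9851 m^3/s.

3.9851


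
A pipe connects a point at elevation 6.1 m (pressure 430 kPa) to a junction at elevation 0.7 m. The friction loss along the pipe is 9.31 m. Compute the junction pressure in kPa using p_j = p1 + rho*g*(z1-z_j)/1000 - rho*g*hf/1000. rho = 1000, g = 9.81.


Junction pressure: p_j = p1 + rho*g*(z1 - z_j)/1000 - rho*g*hf/1000.
Elevation term = 1000*9.81*(6.1 - 0.7)/1000 = 52.974 kPa.
Friction term = 1000*9.81*9.31/1000 = 91.331 kPa.
p_j = 430 + 52.974 - 91.331 = 391.64 kPa.

391.64


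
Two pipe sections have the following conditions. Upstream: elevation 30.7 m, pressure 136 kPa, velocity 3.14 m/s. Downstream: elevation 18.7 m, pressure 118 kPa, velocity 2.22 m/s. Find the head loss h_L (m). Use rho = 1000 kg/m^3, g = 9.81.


Total head at each section: H = z + p/(rho*g) + V^2/(2g).
H1 = 30.7 + 136*1000/(1000*9.81) + 3.14^2/(2*9.81)
   = 30.7 + 13.863 + 0.5025
   = 45.066 m.
H2 = 18.7 + 118*1000/(1000*9.81) + 2.22^2/(2*9.81)
   = 18.7 + 12.029 + 0.2512
   = 30.98 m.
h_L = H1 - H2 = 45.066 - 30.98 = 14.086 m.

14.086


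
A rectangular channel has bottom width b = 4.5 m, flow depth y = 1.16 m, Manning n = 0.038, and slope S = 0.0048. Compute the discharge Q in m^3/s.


For a rectangular channel, the cross-sectional area A = b * y = 4.5 * 1.16 = 5.22 m^2.
The wetted perimeter P = b + 2y = 4.5 + 2*1.16 = 6.82 m.
Hydraulic radius R = A/P = 5.22/6.82 = 0.7654 m.
Velocity V = (1/n)*R^(2/3)*S^(1/2) = (1/0.038)*0.7654^(2/3)*0.0048^(1/2) = 1.5256 m/s.
Discharge Q = A * V = 5.22 * 1.5256 = 7.963 m^3/s.

7.963


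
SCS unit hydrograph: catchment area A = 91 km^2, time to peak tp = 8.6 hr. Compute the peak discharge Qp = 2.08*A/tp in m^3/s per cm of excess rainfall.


SCS formula: Qp = 2.08 * A / tp.
Qp = 2.08 * 91 / 8.6
   = 189.28 / 8.6
   = 22.01 m^3/s per cm.

22.01


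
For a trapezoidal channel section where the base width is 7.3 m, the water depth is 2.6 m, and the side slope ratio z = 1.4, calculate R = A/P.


For a trapezoidal section with side slope z:
A = (b + z*y)*y = (7.3 + 1.4*2.6)*2.6 = 28.444 m^2.
P = b + 2*y*sqrt(1 + z^2) = 7.3 + 2*2.6*sqrt(1 + 1.4^2) = 16.246 m.
R = A/P = 28.444 / 16.246 = 1.7508 m.

1.7508


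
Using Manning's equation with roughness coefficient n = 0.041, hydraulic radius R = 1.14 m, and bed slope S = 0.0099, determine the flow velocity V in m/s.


Manning's equation gives V = (1/n) * R^(2/3) * S^(1/2).
First, compute R^(2/3) = 1.14^(2/3) = 1.0913.
Next, S^(1/2) = 0.0099^(1/2) = 0.099499.
Then 1/n = 1/0.041 = 24.39.
V = 24.39 * 1.0913 * 0.099499 = 2.6483 m/s.

2.6483


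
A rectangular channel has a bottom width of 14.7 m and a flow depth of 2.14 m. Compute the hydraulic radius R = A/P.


For a rectangular section:
Flow area A = b * y = 14.7 * 2.14 = 31.46 m^2.
Wetted perimeter P = b + 2y = 14.7 + 2*2.14 = 18.98 m.
Hydraulic radius R = A/P = 31.46 / 18.98 = 1.6574 m.

1.6574


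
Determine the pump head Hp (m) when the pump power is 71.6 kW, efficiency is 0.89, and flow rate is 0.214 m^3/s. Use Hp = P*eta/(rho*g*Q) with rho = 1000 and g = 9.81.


Pump head formula: Hp = P * eta / (rho * g * Q).
Numerator: P * eta = 71.6 * 1000 * 0.89 = 63724.0 W.
Denominator: rho * g * Q = 1000 * 9.81 * 0.214 = 2099.34.
Hp = 63724.0 / 2099.34 = 30.35 m.

30.35


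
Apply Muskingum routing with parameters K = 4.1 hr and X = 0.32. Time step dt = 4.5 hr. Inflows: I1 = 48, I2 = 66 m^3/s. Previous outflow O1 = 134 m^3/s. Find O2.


Muskingum coefficients:
denom = 2*K*(1-X) + dt = 2*4.1*(1-0.32) + 4.5 = 10.076.
C0 = (dt - 2*K*X)/denom = (4.5 - 2*4.1*0.32)/10.076 = 0.1862.
C1 = (dt + 2*K*X)/denom = (4.5 + 2*4.1*0.32)/10.076 = 0.707.
C2 = (2*K*(1-X) - dt)/denom = 0.1068.
O2 = C0*I2 + C1*I1 + C2*O1
   = 0.1862*66 + 0.707*48 + 0.1068*134
   = 60.54 m^3/s.

60.54


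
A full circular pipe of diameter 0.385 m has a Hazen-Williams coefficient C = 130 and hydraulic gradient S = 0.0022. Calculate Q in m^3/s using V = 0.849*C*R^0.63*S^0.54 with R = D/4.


For a full circular pipe, R = D/4 = 0.385/4 = 0.0963 m.
V = 0.849 * 130 * 0.0963^0.63 * 0.0022^0.54
  = 0.849 * 130 * 0.228846 * 0.03672
  = 0.9275 m/s.
Pipe area A = pi*D^2/4 = pi*0.385^2/4 = 0.1164 m^2.
Q = A * V = 0.1164 * 0.9275 = 0.108 m^3/s.

0.108


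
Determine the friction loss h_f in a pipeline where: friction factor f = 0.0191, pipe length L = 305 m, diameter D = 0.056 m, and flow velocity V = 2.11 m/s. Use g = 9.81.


Darcy-Weisbach equation: h_f = f * (L/D) * V^2/(2g).
f * L/D = 0.0191 * 305/0.056 = 104.0268.
V^2/(2g) = 2.11^2 / (2*9.81) = 4.4521 / 19.62 = 0.2269 m.
h_f = 104.0268 * 0.2269 = 23.605 m.

23.605


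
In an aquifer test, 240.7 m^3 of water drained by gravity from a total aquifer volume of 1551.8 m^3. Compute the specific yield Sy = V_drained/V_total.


Specific yield Sy = Volume drained / Total volume.
Sy = 240.7 / 1551.8
   = 0.1551.

0.1551


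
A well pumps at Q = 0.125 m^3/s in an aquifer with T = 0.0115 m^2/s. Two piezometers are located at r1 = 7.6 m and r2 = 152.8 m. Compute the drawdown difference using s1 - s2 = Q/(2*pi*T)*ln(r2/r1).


Thiem equation: s1 - s2 = Q/(2*pi*T) * ln(r2/r1).
ln(r2/r1) = ln(152.8/7.6) = 3.001.
Q/(2*pi*T) = 0.125 / (2*pi*0.0115) = 0.125 / 0.0723 = 1.7299.
s1 - s2 = 1.7299 * 3.001 = 5.1915 m.

5.1915


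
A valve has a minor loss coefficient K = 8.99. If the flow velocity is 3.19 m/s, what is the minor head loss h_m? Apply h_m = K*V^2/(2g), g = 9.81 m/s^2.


Minor loss formula: h_m = K * V^2/(2g).
V^2 = 3.19^2 = 10.1761.
V^2/(2g) = 10.1761 / 19.62 = 0.5187 m.
h_m = 8.99 * 0.5187 = 4.6627 m.

4.6627


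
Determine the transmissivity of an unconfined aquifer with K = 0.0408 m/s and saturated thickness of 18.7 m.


Transmissivity is defined as T = K * h.
T = 0.0408 * 18.7
  = 0.763 m^2/s.

0.763


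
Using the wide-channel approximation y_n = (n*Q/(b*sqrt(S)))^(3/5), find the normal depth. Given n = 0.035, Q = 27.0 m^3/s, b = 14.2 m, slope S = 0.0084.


We use the wide-channel approximation y_n = (n*Q/(b*sqrt(S)))^(3/5).
sqrt(S) = sqrt(0.0084) = 0.091652.
Numerator: n*Q = 0.035 * 27.0 = 0.945.
Denominator: b*sqrt(S) = 14.2 * 0.091652 = 1.301458.
arg = 0.7261.
y_n = 0.7261^(3/5) = 0.8253 m.

0.8253


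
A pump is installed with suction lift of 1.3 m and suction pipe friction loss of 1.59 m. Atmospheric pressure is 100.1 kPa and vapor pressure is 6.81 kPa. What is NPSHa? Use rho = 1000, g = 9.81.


NPSHa = p_atm/(rho*g) - z_s - hf_s - p_vap/(rho*g).
p_atm/(rho*g) = 100.1*1000 / (1000*9.81) = 10.204 m.
p_vap/(rho*g) = 6.81*1000 / (1000*9.81) = 0.694 m.
NPSHa = 10.204 - 1.3 - 1.59 - 0.694
      = 6.62 m.

6.62


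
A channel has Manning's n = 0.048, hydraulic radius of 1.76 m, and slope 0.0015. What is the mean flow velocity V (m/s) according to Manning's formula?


Manning's equation gives V = (1/n) * R^(2/3) * S^(1/2).
First, compute R^(2/3) = 1.76^(2/3) = 1.4577.
Next, S^(1/2) = 0.0015^(1/2) = 0.03873.
Then 1/n = 1/0.048 = 20.83.
V = 20.83 * 1.4577 * 0.03873 = 1.1762 m/s.

1.1762


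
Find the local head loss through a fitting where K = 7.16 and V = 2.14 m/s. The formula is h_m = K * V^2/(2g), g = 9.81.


Minor loss formula: h_m = K * V^2/(2g).
V^2 = 2.14^2 = 4.5796.
V^2/(2g) = 4.5796 / 19.62 = 0.2334 m.
h_m = 7.16 * 0.2334 = 1.6713 m.

1.6713


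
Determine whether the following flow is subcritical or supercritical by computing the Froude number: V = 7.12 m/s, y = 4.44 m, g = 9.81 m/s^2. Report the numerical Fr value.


The Froude number is defined as Fr = V / sqrt(g*y).
g*y = 9.81 * 4.44 = 43.5564.
sqrt(g*y) = sqrt(43.5564) = 6.5997.
Fr = 7.12 / 6.5997 = 1.0788.
Since Fr > 1, the flow is supercritical.

1.0788


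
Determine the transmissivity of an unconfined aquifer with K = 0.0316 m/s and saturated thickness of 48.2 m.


Transmissivity is defined as T = K * h.
T = 0.0316 * 48.2
  = 1.5231 m^2/s.

1.5231


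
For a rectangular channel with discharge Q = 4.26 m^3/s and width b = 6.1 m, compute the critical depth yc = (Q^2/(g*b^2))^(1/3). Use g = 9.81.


Using yc = (Q^2 / (g * b^2))^(1/3):
Q^2 = 4.26^2 = 18.15.
g * b^2 = 9.81 * 6.1^2 = 9.81 * 37.21 = 365.03.
Q^2 / (g*b^2) = 18.15 / 365.03 = 0.0497.
yc = 0.0497^(1/3) = 0.3677 m.

0.3677


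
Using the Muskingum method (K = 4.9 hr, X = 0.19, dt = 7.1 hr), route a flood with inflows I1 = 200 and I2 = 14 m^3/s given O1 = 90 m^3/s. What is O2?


Muskingum coefficients:
denom = 2*K*(1-X) + dt = 2*4.9*(1-0.19) + 7.1 = 15.038.
C0 = (dt - 2*K*X)/denom = (7.1 - 2*4.9*0.19)/15.038 = 0.3483.
C1 = (dt + 2*K*X)/denom = (7.1 + 2*4.9*0.19)/15.038 = 0.596.
C2 = (2*K*(1-X) - dt)/denom = 0.0557.
O2 = C0*I2 + C1*I1 + C2*O1
   = 0.3483*14 + 0.596*200 + 0.0557*90
   = 129.08 m^3/s.

129.08


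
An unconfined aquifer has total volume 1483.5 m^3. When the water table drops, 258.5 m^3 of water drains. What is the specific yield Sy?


Specific yield Sy = Volume drained / Total volume.
Sy = 258.5 / 1483.5
   = 0.1743.

0.1743


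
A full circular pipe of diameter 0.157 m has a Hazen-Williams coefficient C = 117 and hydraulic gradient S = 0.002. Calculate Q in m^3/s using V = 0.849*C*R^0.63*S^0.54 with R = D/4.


For a full circular pipe, R = D/4 = 0.157/4 = 0.0393 m.
V = 0.849 * 117 * 0.0393^0.63 * 0.002^0.54
  = 0.849 * 117 * 0.130053 * 0.034878
  = 0.4506 m/s.
Pipe area A = pi*D^2/4 = pi*0.157^2/4 = 0.0194 m^2.
Q = A * V = 0.0194 * 0.4506 = 0.0087 m^3/s.

0.0087


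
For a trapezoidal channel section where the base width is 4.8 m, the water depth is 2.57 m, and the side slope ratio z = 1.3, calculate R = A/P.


For a trapezoidal section with side slope z:
A = (b + z*y)*y = (4.8 + 1.3*2.57)*2.57 = 20.922 m^2.
P = b + 2*y*sqrt(1 + z^2) = 4.8 + 2*2.57*sqrt(1 + 1.3^2) = 13.23 m.
R = A/P = 20.922 / 13.23 = 1.5814 m.

1.5814


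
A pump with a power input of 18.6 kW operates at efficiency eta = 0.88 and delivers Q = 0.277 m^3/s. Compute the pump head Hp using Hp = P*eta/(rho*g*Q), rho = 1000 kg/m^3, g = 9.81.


Pump head formula: Hp = P * eta / (rho * g * Q).
Numerator: P * eta = 18.6 * 1000 * 0.88 = 16368.0 W.
Denominator: rho * g * Q = 1000 * 9.81 * 0.277 = 2717.37.
Hp = 16368.0 / 2717.37 = 6.02 m.

6.02


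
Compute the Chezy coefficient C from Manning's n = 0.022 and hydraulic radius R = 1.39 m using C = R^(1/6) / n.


The Chezy coefficient relates to Manning's n through C = R^(1/6) / n.
R^(1/6) = 1.39^(1/6) = 1.056418.
C = 1.056418 / 0.022 = 48.02 m^(1/2)/s.

48.02


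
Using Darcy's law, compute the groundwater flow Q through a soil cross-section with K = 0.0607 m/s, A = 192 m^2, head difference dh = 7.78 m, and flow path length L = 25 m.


Darcy's law: Q = K * A * i, where i = dh/L.
Hydraulic gradient i = 7.78 / 25 = 0.3112.
Q = 0.0607 * 192 * 0.3112
  = 3.6268 m^3/s.

3.6268


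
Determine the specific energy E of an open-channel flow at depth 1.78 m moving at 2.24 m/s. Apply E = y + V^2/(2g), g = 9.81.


Specific energy E = y + V^2/(2g).
Velocity head = V^2/(2g) = 2.24^2 / (2*9.81) = 5.0176 / 19.62 = 0.2557 m.
E = 1.78 + 0.2557 = 2.0357 m.

2.0357


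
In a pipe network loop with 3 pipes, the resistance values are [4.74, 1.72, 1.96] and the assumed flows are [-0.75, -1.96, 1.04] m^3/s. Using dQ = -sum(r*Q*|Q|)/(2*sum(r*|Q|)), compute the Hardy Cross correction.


Numerator terms (r*Q*|Q|): 4.74*-0.75*|-0.75| = -2.6663; 1.72*-1.96*|-1.96| = -6.6076; 1.96*1.04*|1.04| = 2.1199.
Sum of numerator = -7.1539.
Denominator terms (r*|Q|): 4.74*|-0.75| = 3.555; 1.72*|-1.96| = 3.3712; 1.96*|1.04| = 2.0384.
2 * sum of denominator = 2 * 8.9646 = 17.9292.
dQ = --7.1539 / 17.9292 = 0.399 m^3/s.

0.399


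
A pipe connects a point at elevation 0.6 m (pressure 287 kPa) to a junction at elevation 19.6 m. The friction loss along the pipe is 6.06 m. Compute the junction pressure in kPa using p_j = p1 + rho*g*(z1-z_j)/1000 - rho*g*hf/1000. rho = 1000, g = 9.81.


Junction pressure: p_j = p1 + rho*g*(z1 - z_j)/1000 - rho*g*hf/1000.
Elevation term = 1000*9.81*(0.6 - 19.6)/1000 = -186.39 kPa.
Friction term = 1000*9.81*6.06/1000 = 59.449 kPa.
p_j = 287 + -186.39 - 59.449 = 41.16 kPa.

41.16


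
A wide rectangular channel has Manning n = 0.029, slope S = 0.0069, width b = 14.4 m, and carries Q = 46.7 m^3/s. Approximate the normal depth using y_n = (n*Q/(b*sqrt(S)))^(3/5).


We use the wide-channel approximation y_n = (n*Q/(b*sqrt(S)))^(3/5).
sqrt(S) = sqrt(0.0069) = 0.083066.
Numerator: n*Q = 0.029 * 46.7 = 1.3543.
Denominator: b*sqrt(S) = 14.4 * 0.083066 = 1.19615.
arg = 1.1322.
y_n = 1.1322^(3/5) = 1.0773 m.

1.0773


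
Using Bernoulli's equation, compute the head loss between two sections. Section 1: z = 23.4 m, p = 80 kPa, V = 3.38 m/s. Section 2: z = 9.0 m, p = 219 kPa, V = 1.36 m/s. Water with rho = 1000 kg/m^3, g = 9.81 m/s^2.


Total head at each section: H = z + p/(rho*g) + V^2/(2g).
H1 = 23.4 + 80*1000/(1000*9.81) + 3.38^2/(2*9.81)
   = 23.4 + 8.155 + 0.5823
   = 32.137 m.
H2 = 9.0 + 219*1000/(1000*9.81) + 1.36^2/(2*9.81)
   = 9.0 + 22.324 + 0.0943
   = 31.418 m.
h_L = H1 - H2 = 32.137 - 31.418 = 0.719 m.

0.719


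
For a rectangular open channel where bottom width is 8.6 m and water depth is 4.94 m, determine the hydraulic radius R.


For a rectangular section:
Flow area A = b * y = 8.6 * 4.94 = 42.48 m^2.
Wetted perimeter P = b + 2y = 8.6 + 2*4.94 = 18.48 m.
Hydraulic radius R = A/P = 42.48 / 18.48 = 2.2989 m.

2.2989
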